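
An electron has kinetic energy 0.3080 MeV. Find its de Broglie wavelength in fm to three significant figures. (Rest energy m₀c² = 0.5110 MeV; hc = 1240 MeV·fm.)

Total energy E = KE + m₀c² = 0.3080 + 0.5110 = 0.8190 MeV.
(pc)² = E² − (m₀c²)² = (0.8190)² − (0.5110)² = 0.4096 MeV², so pc = 0.6400 MeV.
λ = hc/(pc) = 1240 MeV·fm / 0.6400 MeV = 1940 fm.

λ = 1940 fm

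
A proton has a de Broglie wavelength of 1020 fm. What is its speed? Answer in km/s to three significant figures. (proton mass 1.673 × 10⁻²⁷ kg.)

p = h/λ = 6.626 × 10⁻³⁴ / 1.020 × 10⁻¹² = 6.496 × 10⁻²² kg·m/s.
v = p/m = 6.496 × 10⁻²² / 1.673 × 10⁻²⁷ = 3.88 × 10⁵ m/s = 388 km/s.

v = 388 km/s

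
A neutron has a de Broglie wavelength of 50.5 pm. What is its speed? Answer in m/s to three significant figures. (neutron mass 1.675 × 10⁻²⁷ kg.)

v = 7830 m/s

p = h/λ = 6.626 × 10⁻³⁴ / 5.050 × 10⁻¹¹ = 1.312 × 10⁻²³ kg·m/s.
v = p/m = 1.312 × 10⁻²³ / 1.675 × 10⁻²⁷ = 7.83 × 10³ m/s = 7830 m/s.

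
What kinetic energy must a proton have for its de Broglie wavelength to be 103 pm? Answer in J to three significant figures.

KE = 1.24 × 10⁻²⁰ J

p = h/λ = 6.626 × 10⁻³⁴ / 1.030 × 10⁻¹⁰ = 6.433 × 10⁻²⁴ kg·m/s.
KE = p²/(2m) = (6.433 × 10⁻²⁴)² / (2 × 1.673 × 10⁻²⁷) = 1.237 × 10⁻²⁰ J = 1.24 × 10⁻²⁰ J.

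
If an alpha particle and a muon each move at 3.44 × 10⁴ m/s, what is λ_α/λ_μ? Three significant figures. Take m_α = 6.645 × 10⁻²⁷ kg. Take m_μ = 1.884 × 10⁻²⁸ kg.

λ_α/λ_μ = 0.0284

At fixed v, p = mv so λ = h/(mv) ∝ 1/m.
λ_α/λ_μ = m_μ/m_α = 1.884 × 10⁻²⁸/6.645 × 10⁻²⁷ = 0.0284.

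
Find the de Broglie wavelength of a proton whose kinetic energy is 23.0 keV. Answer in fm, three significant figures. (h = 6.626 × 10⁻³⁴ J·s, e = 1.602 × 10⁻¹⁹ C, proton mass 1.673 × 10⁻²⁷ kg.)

λ = 189 fm

KE = 23.0 keV = 3.685 × 10⁻¹⁵ J.
p = √(2mKE) = √(2 × 1.673 × 10⁻²⁷ × 3.685 × 10⁻¹⁵) = 3.511 × 10⁻²¹ kg·m/s.
λ = h/p = 6.626 × 10⁻³⁴ / 3.511 × 10⁻²¹ = 1.89 × 10⁻¹³ m = 189 fm.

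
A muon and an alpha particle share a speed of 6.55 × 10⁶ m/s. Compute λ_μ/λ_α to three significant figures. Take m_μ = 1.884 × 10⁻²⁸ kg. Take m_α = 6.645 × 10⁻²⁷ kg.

At fixed v, p = mv so λ = h/(mv) ∝ 1/m.
λ_μ/λ_α = m_α/m_μ = 6.645 × 10⁻²⁷/1.884 × 10⁻²⁸ = 35.3.

λ_μ/λ_α = 35.3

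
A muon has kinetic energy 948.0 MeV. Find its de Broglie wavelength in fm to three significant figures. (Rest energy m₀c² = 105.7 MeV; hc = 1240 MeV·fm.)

Total energy E = KE + m₀c² = 948.0 + 105.7 = 1053.7 MeV.
(pc)² = E² − (m₀c²)² = (1053.7)² − (105.7)² = 1.099 × 10⁶ MeV², so pc = 1048 MeV.
λ = hc/(pc) = 1240 MeV·fm / 1048 MeV = 1.18 fm.

λ = 1.18 fm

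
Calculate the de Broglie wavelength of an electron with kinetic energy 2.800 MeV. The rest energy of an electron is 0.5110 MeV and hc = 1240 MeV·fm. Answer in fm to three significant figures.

Total energy E = KE + m₀c² = 2.800 + 0.5110 = 3.3110 MeV.
(pc)² = E² − (m₀c²)² = (3.3110)² − (0.5110)² = 10.70 MeV², so pc = 3.271 MeV.
λ = hc/(pc) = 1240 MeV·fm / 3.271 MeV = 379 fm.

λ = 379 fm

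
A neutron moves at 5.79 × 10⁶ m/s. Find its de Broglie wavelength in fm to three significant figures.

λ = 68.3 fm

p = mv = 1.675 × 10⁻²⁷ × 5.79 × 10⁶ = 9.698 × 10⁻²¹ kg·m/s.
λ = h/p = 6.626 × 10⁻³⁴ / 9.698 × 10⁻²¹ = 6.83 × 10⁻¹⁴ m = 68.3 fm.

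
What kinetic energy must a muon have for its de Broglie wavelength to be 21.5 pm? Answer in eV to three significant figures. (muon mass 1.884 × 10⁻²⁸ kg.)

p = h/λ = 6.626 × 10⁻³⁴ / 2.150 × 10⁻¹¹ = 3.082 × 10⁻²³ kg·m/s.
KE = p²/(2m) = (3.082 × 10⁻²³)² / (2 × 1.884 × 10⁻²⁸) = 2.521 × 10⁻¹⁸ J = 15.7 eV.

KE = 15.7 eV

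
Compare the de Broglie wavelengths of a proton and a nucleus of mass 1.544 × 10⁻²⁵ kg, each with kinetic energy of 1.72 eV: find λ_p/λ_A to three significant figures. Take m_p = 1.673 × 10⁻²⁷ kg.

At fixed KE, p = √(2mKE) so λ = h/p ∝ 1/√m.
λ_p/λ_A = √(m_A/m_p) = √(1.544 × 10⁻²⁵/1.673 × 10⁻²⁷) = √(92.29) = 9.61.

λ_p/λ_A = 9.61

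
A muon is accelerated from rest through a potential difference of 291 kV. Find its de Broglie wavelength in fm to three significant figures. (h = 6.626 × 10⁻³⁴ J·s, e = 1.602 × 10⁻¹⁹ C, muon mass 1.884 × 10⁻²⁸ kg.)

λ = 158 fm

KE = eV = 1.602 × 10⁻¹⁹ × 2.910 × 10⁵ = 4.662 × 10⁻¹⁴ J.
p = √(2mKE) = √(2 × 1.884 × 10⁻²⁸ × 4.662 × 10⁻¹⁴) = 4.191 × 10⁻²¹ kg·m/s.
λ = h/p = 6.626 × 10⁻³⁴ / 4.191 × 10⁻²¹ = 1.58 × 10⁻¹³ m = 158 fm.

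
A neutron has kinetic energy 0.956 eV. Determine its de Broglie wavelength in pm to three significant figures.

λ = 29.3 pm

KE = 0.956 eV = 1.532 × 10⁻¹⁹ J.
p = √(2mKE) = √(2 × 1.675 × 10⁻²⁷ × 1.532 × 10⁻¹⁹) = 2.265 × 10⁻²³ kg·m/s.
λ = h/p = 6.626 × 10⁻³⁴ / 2.265 × 10⁻²³ = 2.93 × 10⁻¹¹ m = 29.3 pm.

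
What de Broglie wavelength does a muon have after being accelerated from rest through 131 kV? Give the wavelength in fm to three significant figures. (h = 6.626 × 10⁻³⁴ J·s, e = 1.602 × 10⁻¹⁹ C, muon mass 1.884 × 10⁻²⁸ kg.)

λ = 236 fm

KE = eV = 1.602 × 10⁻¹⁹ × 1.310 × 10⁵ = 2.099 × 10⁻¹⁴ J.
p = √(2mKE) = √(2 × 1.884 × 10⁻²⁸ × 2.099 × 10⁻¹⁴) = 2.812 × 10⁻²¹ kg·m/s.
λ = h/p = 6.626 × 10⁻³⁴ / 2.812 × 10⁻²¹ = 2.36 × 10⁻¹³ m = 236 fm.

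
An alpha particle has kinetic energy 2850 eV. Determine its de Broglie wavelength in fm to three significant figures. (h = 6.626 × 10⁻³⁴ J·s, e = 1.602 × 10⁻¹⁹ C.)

KE = 2850 eV = 4.566 × 10⁻¹⁶ J.
p = √(2mKE) = √(2 × 6.645 × 10⁻²⁷ × 4.566 × 10⁻¹⁶) = 2.463 × 10⁻²¹ kg·m/s.
λ = h/p = 6.626 × 10⁻³⁴ / 2.463 × 10⁻²¹ = 2.69 × 10⁻¹³ m = 269 fm.

λ = 269 fm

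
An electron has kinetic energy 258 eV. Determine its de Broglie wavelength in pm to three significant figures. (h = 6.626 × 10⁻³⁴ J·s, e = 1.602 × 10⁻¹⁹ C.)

λ = 76.4 pm

KE = 258 eV = 4.133 × 10⁻¹⁷ J.
p = √(2mKE) = √(2 × 9.109 × 10⁻³¹ × 4.133 × 10⁻¹⁷) = 8.677 × 10⁻²⁴ kg·m/s.
λ = h/p = 6.626 × 10⁻³⁴ / 8.677 × 10⁻²⁴ = 7.64 × 10⁻¹¹ m = 76.4 pm.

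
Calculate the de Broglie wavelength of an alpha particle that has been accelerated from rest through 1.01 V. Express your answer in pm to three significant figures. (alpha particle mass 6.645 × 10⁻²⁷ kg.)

λ = 10.1 pm

KE = 2eV = 2 × 1.602 × 10⁻¹⁹ × 1.010 = 3.236 × 10⁻¹⁹ J.
p = √(2mKE) = √(2 × 6.645 × 10⁻²⁷ × 3.236 × 10⁻¹⁹) = 6.558 × 10⁻²³ kg·m/s.
λ = h/p = 6.626 × 10⁻³⁴ / 6.558 × 10⁻²³ = 1.01 × 10⁻¹¹ m = 10.1 pm.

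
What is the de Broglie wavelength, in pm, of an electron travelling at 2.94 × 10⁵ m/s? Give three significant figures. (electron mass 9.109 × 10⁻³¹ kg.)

λ = 2470 pm

p = mv = 9.109 × 10⁻³¹ × 2.94 × 10⁵ = 2.678 × 10⁻²⁵ kg·m/s.
λ = h/p = 6.626 × 10⁻³⁴ / 2.678 × 10⁻²⁵ = 2.47 × 10⁻⁹ m = 2470 pm.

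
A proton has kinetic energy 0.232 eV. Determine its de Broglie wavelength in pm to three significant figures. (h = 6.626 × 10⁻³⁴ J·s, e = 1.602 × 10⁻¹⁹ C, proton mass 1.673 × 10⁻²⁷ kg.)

λ = 59.4 pm

KE = 0.232 eV = 3.717 × 10⁻²⁰ J.
p = √(2mKE) = √(2 × 1.673 × 10⁻²⁷ × 3.717 × 10⁻²⁰) = 1.115 × 10⁻²³ kg·m/s.
λ = h/p = 6.626 × 10⁻³⁴ / 1.115 × 10⁻²³ = 5.94 × 10⁻¹¹ m = 59.4 pm.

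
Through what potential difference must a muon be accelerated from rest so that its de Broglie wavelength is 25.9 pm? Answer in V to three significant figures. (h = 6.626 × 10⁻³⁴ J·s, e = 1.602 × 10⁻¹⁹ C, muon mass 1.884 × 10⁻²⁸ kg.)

V = 10.8 V

p = h/λ = 6.626 × 10⁻³⁴ / 2.590 × 10⁻¹¹ = 2.558 × 10⁻²³ kg·m/s.
KE = p²/(2m) = 1.737 × 10⁻¹⁸ J.
V = KE/e = 1.737 × 10⁻¹⁸ / (1.602 × 10⁻¹⁹) = 10.8 V.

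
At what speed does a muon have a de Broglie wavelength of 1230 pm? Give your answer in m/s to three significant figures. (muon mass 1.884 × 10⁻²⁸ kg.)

v = 2860 m/s

p = h/λ = 6.626 × 10⁻³⁴ / 1.230 × 10⁻⁹ = 5.387 × 10⁻²⁵ kg·m/s.
v = p/m = 5.387 × 10⁻²⁵ / 1.884 × 10⁻²⁸ = 2.86 × 10³ m/s = 2860 m/s.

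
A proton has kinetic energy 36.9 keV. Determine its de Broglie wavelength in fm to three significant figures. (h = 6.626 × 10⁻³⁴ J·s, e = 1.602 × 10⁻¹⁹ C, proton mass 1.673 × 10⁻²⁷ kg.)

λ = 149 fm

KE = 36.9 keV = 5.911 × 10⁻¹⁵ J.
p = √(2mKE) = √(2 × 1.673 × 10⁻²⁷ × 5.911 × 10⁻¹⁵) = 4.447 × 10⁻²¹ kg·m/s.
λ = h/p = 6.626 × 10⁻³⁴ / 4.447 × 10⁻²¹ = 1.49 × 10⁻¹³ m = 149 fm.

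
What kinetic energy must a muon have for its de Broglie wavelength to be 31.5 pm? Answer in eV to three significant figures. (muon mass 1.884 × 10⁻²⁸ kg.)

KE = 7.33 eV

p = h/λ = 6.626 × 10⁻³⁴ / 3.150 × 10⁻¹¹ = 2.103 × 10⁻²³ kg·m/s.
KE = p²/(2m) = (2.103 × 10⁻²³)² / (2 × 1.884 × 10⁻²⁸) = 1.174 × 10⁻¹⁸ J = 7.33 eV.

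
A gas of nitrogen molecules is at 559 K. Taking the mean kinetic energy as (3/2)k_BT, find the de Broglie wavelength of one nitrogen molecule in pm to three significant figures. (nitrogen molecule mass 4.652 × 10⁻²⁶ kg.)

KE = (3/2)k_BT = 1.5 × 1.381 × 10⁻²³ × 559 = 1.158 × 10⁻²⁰ J.
p = √(2mKE) = √(2 × 4.652 × 10⁻²⁶ × 1.158 × 10⁻²⁰) = 3.282 × 10⁻²³ kg·m/s.
λ = h/p = 2.02 × 10⁻¹¹ m = 20.2 pm.

λ = 20.2 pm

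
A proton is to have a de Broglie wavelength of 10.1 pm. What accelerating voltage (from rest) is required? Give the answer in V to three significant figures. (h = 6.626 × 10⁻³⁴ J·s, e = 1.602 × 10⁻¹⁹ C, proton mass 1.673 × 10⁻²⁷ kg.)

p = h/λ = 6.626 × 10⁻³⁴ / 1.010 × 10⁻¹¹ = 6.560 × 10⁻²³ kg·m/s.
KE = p²/(2m) = 1.286 × 10⁻¹⁸ J.
V = KE/e = 1.286 × 10⁻¹⁸ / (1.602 × 10⁻¹⁹) = 8.03 V.

V = 8.03 V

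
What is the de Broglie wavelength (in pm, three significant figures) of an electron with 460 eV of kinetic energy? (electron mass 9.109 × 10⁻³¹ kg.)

λ = 57.2 pm

KE = 460 eV = 7.369 × 10⁻¹⁷ J.
p = √(2mKE) = √(2 × 9.109 × 10⁻³¹ × 7.369 × 10⁻¹⁷) = 1.159 × 10⁻²³ kg·m/s.
λ = h/p = 6.626 × 10⁻³⁴ / 1.159 × 10⁻²³ = 5.72 × 10⁻¹¹ m = 57.2 pm.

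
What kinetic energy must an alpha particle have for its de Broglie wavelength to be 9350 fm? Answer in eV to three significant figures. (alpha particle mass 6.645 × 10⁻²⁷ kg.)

p = h/λ = 6.626 × 10⁻³⁴ / 9.350 × 10⁻¹² = 7.087 × 10⁻²³ kg·m/s.
KE = p²/(2m) = (7.087 × 10⁻²³)² / (2 × 6.645 × 10⁻²⁷) = 3.779 × 10⁻¹⁹ J = 2.36 eV.

KE = 2.36 eV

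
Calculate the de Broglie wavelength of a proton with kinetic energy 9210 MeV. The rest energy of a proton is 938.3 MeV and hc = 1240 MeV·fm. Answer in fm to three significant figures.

Total energy E = KE + m₀c² = 9210 + 938.3 = 10148.3 MeV.
(pc)² = E² − (m₀c²)² = (10148.3)² − (938.3)² = 1.021 × 10⁸ MeV², so pc = 1.010 × 10⁴ MeV.
λ = hc/(pc) = 1240 MeV·fm / 1.010 × 10⁴ MeV = 0.123 fm.

λ = 0.123 fm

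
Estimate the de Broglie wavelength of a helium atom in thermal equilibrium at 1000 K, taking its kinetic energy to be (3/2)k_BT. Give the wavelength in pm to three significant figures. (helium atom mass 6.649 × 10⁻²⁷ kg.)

λ = 39.9 pm

KE = (3/2)k_BT = 1.5 × 1.381 × 10⁻²³ × 1000 = 2.072 × 10⁻²⁰ J.
p = √(2mKE) = √(2 × 6.649 × 10⁻²⁷ × 2.072 × 10⁻²⁰) = 1.660 × 10⁻²³ kg·m/s.
λ = h/p = 3.99 × 10⁻¹¹ m = 39.9 pm.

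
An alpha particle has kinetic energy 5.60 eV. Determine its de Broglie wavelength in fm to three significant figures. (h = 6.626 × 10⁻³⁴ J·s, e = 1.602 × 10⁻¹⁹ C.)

λ = 6070 fm

KE = 5.60 eV = 8.971 × 10⁻¹⁹ J.
p = √(2mKE) = √(2 × 6.645 × 10⁻²⁷ × 8.971 × 10⁻¹⁹) = 1.092 × 10⁻²² kg·m/s.
λ = h/p = 6.626 × 10⁻³⁴ / 1.092 × 10⁻²² = 6.07 × 10⁻¹² m = 6070 fm.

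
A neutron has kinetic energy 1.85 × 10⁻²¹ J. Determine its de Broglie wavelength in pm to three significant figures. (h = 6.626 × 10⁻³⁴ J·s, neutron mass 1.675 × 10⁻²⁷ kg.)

p = √(2mKE) = √(2 × 1.675 × 10⁻²⁷ × 1.850 × 10⁻²¹) = 2.489 × 10⁻²⁴ kg·m/s.
λ = h/p = 6.626 × 10⁻³⁴ / 2.489 × 10⁻²⁴ = 2.66 × 10⁻¹⁰ m = 266 pm.

λ = 266 pm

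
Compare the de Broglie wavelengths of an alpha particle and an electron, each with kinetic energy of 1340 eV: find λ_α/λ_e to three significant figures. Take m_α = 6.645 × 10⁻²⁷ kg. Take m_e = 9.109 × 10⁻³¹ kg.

λ_α/λ_e = 0.0117

At fixed KE, p = √(2mKE) so λ = h/p ∝ 1/√m.
λ_α/λ_e = √(m_e/m_α) = √(9.109 × 10⁻³¹/6.645 × 10⁻²⁷) = √(1.371 × 10⁻⁴) = 0.0117.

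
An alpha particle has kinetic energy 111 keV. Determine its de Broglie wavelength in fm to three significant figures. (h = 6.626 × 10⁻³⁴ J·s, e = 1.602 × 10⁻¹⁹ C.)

KE = 111 keV = 1.778 × 10⁻¹⁴ J.
p = √(2mKE) = √(2 × 6.645 × 10⁻²⁷ × 1.778 × 10⁻¹⁴) = 1.537 × 10⁻²⁰ kg·m/s.
λ = h/p = 6.626 × 10⁻³⁴ / 1.537 × 10⁻²⁰ = 4.31 × 10⁻¹⁴ m = 43.1 fm.

λ = 43.1 fm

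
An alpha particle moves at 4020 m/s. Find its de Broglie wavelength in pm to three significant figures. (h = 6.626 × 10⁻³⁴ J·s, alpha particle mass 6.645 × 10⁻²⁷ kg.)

λ = 24.8 pm

p = mv = 6.645 × 10⁻²⁷ × 4020 = 2.671 × 10⁻²³ kg·m/s.
λ = h/p = 6.626 × 10⁻³⁴ / 2.671 × 10⁻²³ = 2.48 × 10⁻¹¹ m = 24.8 pm.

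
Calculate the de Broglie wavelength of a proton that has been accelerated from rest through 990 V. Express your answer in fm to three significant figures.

KE = eV = 1.602 × 10⁻¹⁹ × 990.0 = 1.586 × 10⁻¹⁶ J.
p = √(2mKE) = √(2 × 1.673 × 10⁻²⁷ × 1.586 × 10⁻¹⁶) = 7.285 × 10⁻²² kg·m/s.
λ = h/p = 6.626 × 10⁻³⁴ / 7.285 × 10⁻²² = 9.10 × 10⁻¹³ m = 910 fm.

λ = 910 fm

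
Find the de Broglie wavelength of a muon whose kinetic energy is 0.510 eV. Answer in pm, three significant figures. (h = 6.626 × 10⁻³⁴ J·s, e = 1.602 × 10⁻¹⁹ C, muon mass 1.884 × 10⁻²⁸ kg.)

KE = 0.510 eV = 8.170 × 10⁻²⁰ J.
p = √(2mKE) = √(2 × 1.884 × 10⁻²⁸ × 8.170 × 10⁻²⁰) = 5.548 × 10⁻²⁴ kg·m/s.
λ = h/p = 6.626 × 10⁻³⁴ / 5.548 × 10⁻²⁴ = 1.19 × 10⁻¹⁰ m = 119 pm.

λ = 119 pm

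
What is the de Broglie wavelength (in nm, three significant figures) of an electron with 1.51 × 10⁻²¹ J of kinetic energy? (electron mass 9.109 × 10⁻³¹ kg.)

λ = 12.6 nm

p = √(2mKE) = √(2 × 9.109 × 10⁻³¹ × 1.510 × 10⁻²¹) = 5.245 × 10⁻²⁶ kg·m/s.
λ = h/p = 6.626 × 10⁻³⁴ / 5.245 × 10⁻²⁶ = 1.26 × 10⁻⁸ m = 12.6 nm.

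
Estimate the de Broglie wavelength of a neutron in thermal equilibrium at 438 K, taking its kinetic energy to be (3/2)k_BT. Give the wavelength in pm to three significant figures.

KE = (3/2)k_BT = 1.5 × 1.381 × 10⁻²³ × 438 = 9.073 × 10⁻²¹ J.
p = √(2mKE) = √(2 × 1.675 × 10⁻²⁷ × 9.073 × 10⁻²¹) = 5.513 × 10⁻²⁴ kg·m/s.
λ = h/p = 1.20 × 10⁻¹⁰ m = 120 pm.

λ = 120 pm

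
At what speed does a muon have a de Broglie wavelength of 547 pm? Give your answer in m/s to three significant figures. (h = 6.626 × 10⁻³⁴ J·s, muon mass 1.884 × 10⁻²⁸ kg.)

p = h/λ = 6.626 × 10⁻³⁴ / 5.470 × 10⁻¹⁰ = 1.211 × 10⁻²⁴ kg·m/s.
v = p/m = 1.211 × 10⁻²⁴ / 1.884 × 10⁻²⁸ = 6.43 × 10³ m/s = 6430 m/s.

v = 6430 m/s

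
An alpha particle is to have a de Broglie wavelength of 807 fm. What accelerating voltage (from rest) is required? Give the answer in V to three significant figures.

p = h/λ = 6.626 × 10⁻³⁴ / 8.070 × 10⁻¹³ = 8.211 × 10⁻²² kg·m/s.
KE = p²/(2m) = 5.073 × 10⁻¹⁷ J.
V = KE/2e = 5.073 × 10⁻¹⁷ / (2 × 1.602 × 10⁻¹⁹) = 158 V.

V = 158 V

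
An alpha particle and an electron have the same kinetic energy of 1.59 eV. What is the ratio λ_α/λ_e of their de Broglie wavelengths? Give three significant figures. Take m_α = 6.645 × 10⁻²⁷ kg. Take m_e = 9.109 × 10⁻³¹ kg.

At fixed KE, p = √(2mKE) so λ = h/p ∝ 1/√m.
λ_α/λ_e = √(m_e/m_α) = √(9.109 × 10⁻³¹/6.645 × 10⁻²⁷) = √(1.371 × 10⁻⁴) = 0.0117.

λ_α/λ_e = 0.0117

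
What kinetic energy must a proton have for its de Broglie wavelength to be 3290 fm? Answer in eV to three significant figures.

p = h/λ = 6.626 × 10⁻³⁴ / 3.290 × 10⁻¹² = 2.014 × 10⁻²² kg·m/s.
KE = p²/(2m) = (2.014 × 10⁻²²)² / (2 × 1.673 × 10⁻²⁷) = 1.212 × 10⁻¹⁷ J = 75.7 eV.

KE = 75.7 eV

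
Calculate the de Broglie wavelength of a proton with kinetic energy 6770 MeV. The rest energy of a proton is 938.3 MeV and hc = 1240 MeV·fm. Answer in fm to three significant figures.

Total energy E = KE + m₀c² = 6770 + 938.3 = 7708.3 MeV.
(pc)² = E² − (m₀c²)² = (7708.3)² − (938.3)² = 5.854 × 10⁷ MeV², so pc = 7651 MeV.
λ = hc/(pc) = 1240 MeV·fm / 7651 MeV = 0.162 fm.

λ = 0.162 fm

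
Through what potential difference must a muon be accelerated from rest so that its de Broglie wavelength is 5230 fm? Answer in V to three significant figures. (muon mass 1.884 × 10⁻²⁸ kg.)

p = h/λ = 6.626 × 10⁻³⁴ / 5.230 × 10⁻¹² = 1.267 × 10⁻²² kg·m/s.
KE = p²/(2m) = 4.260 × 10⁻¹⁷ J.
V = KE/e = 4.260 × 10⁻¹⁷ / (1.602 × 10⁻¹⁹) = 266 V.

V = 266 V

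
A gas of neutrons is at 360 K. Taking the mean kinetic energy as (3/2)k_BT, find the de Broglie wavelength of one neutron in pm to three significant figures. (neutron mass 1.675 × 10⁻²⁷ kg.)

λ = 133 pm

KE = (3/2)k_BT = 1.5 × 1.381 × 10⁻²³ × 360 = 7.457 × 10⁻²¹ J.
p = √(2mKE) = √(2 × 1.675 × 10⁻²⁷ × 7.457 × 10⁻²¹) = 4.998 × 10⁻²⁴ kg·m/s.
λ = h/p = 1.33 × 10⁻¹⁰ m = 133 pm.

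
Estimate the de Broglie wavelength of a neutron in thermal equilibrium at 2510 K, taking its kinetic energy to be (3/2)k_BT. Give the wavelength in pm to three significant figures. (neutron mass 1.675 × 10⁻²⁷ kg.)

KE = (3/2)k_BT = 1.5 × 1.381 × 10⁻²³ × 2510 = 5.199 × 10⁻²⁰ J.
p = √(2mKE) = √(2 × 1.675 × 10⁻²⁷ × 5.199 × 10⁻²⁰) = 1.320 × 10⁻²³ kg·m/s.
λ = h/p = 5.02 × 10⁻¹¹ m = 50.2 pm.

λ = 50.2 pm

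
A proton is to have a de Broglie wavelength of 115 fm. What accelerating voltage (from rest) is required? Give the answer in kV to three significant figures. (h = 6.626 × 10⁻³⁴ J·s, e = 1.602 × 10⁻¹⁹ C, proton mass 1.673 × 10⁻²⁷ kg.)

p = h/λ = 6.626 × 10⁻³⁴ / 1.150 × 10⁻¹³ = 5.762 × 10⁻²¹ kg·m/s.
KE = p²/(2m) = 9.922 × 10⁻¹⁵ J.
V = KE/e = 9.922 × 10⁻¹⁵ / (1.602 × 10⁻¹⁹) = 61.9 kV.

V = 61.9 kV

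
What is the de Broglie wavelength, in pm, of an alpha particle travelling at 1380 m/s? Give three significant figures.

p = mv = 6.645 × 10⁻²⁷ × 1380 = 9.170 × 10⁻²⁴ kg·m/s.
λ = h/p = 6.626 × 10⁻³⁴ / 9.170 × 10⁻²⁴ = 7.23 × 10⁻¹¹ m = 72.3 pm.

λ = 72.3 pm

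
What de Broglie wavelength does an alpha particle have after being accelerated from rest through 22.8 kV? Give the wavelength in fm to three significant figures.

λ = 67.2 fm

KE = 2eV = 2 × 1.602 × 10⁻¹⁹ × 2.280 × 10⁴ = 7.305 × 10⁻¹⁵ J.
p = √(2mKE) = √(2 × 6.645 × 10⁻²⁷ × 7.305 × 10⁻¹⁵) = 9.853 × 10⁻²¹ kg·m/s.
λ = h/p = 6.626 × 10⁻³⁴ / 9.853 × 10⁻²¹ = 6.72 × 10⁻¹⁴ m = 67.2 fm.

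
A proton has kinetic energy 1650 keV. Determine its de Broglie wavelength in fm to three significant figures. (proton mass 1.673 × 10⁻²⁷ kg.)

KE = 1650 keV = 2.643 × 10⁻¹³ J.
p = √(2mKE) = √(2 × 1.673 × 10⁻²⁷ × 2.643 × 10⁻¹³) = 2.974 × 10⁻²⁰ kg·m/s.
λ = h/p = 6.626 × 10⁻³⁴ / 2.974 × 10⁻²⁰ = 2.23 × 10⁻¹⁴ m = 22.3 fm.

λ = 22.3 fm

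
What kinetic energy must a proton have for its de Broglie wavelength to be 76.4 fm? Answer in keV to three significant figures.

KE = 140 keV

p = h/λ = 6.626 × 10⁻³⁴ / 7.640 × 10⁻¹⁴ = 8.673 × 10⁻²¹ kg·m/s.
KE = p²/(2m) = (8.673 × 10⁻²¹)² / (2 × 1.673 × 10⁻²⁷) = 2.248 × 10⁻¹⁴ J = 140 keV.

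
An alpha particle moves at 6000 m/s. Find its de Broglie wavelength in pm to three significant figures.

p = mv = 6.645 × 10⁻²⁷ × 6000 = 3.987 × 10⁻²³ kg·m/s.
λ = h/p = 6.626 × 10⁻³⁴ / 3.987 × 10⁻²³ = 1.66 × 10⁻¹¹ m = 16.6 pm.

λ = 16.6 pm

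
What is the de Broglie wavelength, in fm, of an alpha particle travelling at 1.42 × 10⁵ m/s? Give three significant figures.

λ = 702 fm

p = mv = 6.645 × 10⁻²⁷ × 1.42 × 10⁵ = 9.436 × 10⁻²² kg·m/s.
λ = h/p = 6.626 × 10⁻³⁴ / 9.436 × 10⁻²² = 7.02 × 10⁻¹³ m = 702 fm.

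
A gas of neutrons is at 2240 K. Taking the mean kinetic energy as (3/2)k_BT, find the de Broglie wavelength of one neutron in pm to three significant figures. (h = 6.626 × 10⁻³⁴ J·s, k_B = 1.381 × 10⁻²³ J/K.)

λ = 53.1 pm

KE = (3/2)k_BT = 1.5 × 1.381 × 10⁻²³ × 2240 = 4.640 × 10⁻²⁰ J.
p = √(2mKE) = √(2 × 1.675 × 10⁻²⁷ × 4.640 × 10⁻²⁰) = 1.247 × 10⁻²³ kg·m/s.
λ = h/p = 5.31 × 10⁻¹¹ m = 53.1 pm.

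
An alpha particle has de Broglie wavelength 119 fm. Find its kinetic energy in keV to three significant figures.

p = h/λ = 6.626 × 10⁻³⁴ / 1.190 × 10⁻¹³ = 5.568 × 10⁻²¹ kg·m/s.
KE = p²/(2m) = (5.568 × 10⁻²¹)² / (2 × 6.645 × 10⁻²⁷) = 2.333 × 10⁻¹⁵ J = 14.6 keV.

KE = 14.6 keV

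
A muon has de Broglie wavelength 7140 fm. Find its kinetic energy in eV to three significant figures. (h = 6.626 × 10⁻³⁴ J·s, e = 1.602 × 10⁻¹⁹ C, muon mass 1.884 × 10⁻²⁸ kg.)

KE = 143 eV

p = h/λ = 6.626 × 10⁻³⁴ / 7.140 × 10⁻¹² = 9.280 × 10⁻²³ kg·m/s.
KE = p²/(2m) = (9.280 × 10⁻²³)² / (2 × 1.884 × 10⁻²⁸) = 2.286 × 10⁻¹⁷ J = 143 eV.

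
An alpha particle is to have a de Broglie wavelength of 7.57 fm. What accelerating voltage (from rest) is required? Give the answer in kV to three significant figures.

V = 1800 kV

p = h/λ = 6.626 × 10⁻³⁴ / 7.570 × 10⁻¹⁵ = 8.753 × 10⁻²⁰ kg·m/s.
KE = p²/(2m) = 5.765 × 10⁻¹³ J.
V = KE/2e = 5.765 × 10⁻¹³ / (2 × 1.602 × 10⁻¹⁹) = 1800 kV.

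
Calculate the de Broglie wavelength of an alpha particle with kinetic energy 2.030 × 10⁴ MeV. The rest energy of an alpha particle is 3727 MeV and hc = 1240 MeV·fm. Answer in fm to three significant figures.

Total energy E = KE + m₀c² = 2.030 × 10⁴ + 3727 = 24027 MeV.
(pc)² = E² − (m₀c²)² = (24027)² − (3727)² = 5.634 × 10⁸ MeV², so pc = 2.374 × 10⁴ MeV.
λ = hc/(pc) = 1240 MeV·fm / 2.374 × 10⁴ MeV = 0.0522 fm.

λ = 0.0522 fm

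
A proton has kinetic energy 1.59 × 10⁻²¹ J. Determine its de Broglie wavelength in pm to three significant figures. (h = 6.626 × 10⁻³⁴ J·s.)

p = √(2mKE) = √(2 × 1.673 × 10⁻²⁷ × 1.590 × 10⁻²¹) = 2.307 × 10⁻²⁴ kg·m/s.
λ = h/p = 6.626 × 10⁻³⁴ / 2.307 × 10⁻²⁴ = 2.87 × 10⁻¹⁰ m = 287 pm.

λ = 287 pm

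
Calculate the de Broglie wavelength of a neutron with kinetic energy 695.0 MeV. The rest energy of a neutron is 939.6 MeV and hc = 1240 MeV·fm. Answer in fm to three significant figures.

Total energy E = KE + m₀c² = 695.0 + 939.6 = 1634.6 MeV.
(pc)² = E² − (m₀c²)² = (1634.6)² − (939.6)² = 1.789 × 10⁶ MeV², so pc = 1338 MeV.
λ = hc/(pc) = 1240 MeV·fm / 1338 MeV = 0.927 fm.

λ = 0.927 fm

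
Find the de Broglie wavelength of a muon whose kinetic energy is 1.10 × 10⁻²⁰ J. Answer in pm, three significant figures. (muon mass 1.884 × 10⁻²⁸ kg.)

λ = 325 pm

p = √(2mKE) = √(2 × 1.884 × 10⁻²⁸ × 1.100 × 10⁻²⁰) = 2.036 × 10⁻²⁴ kg·m/s.
λ = h/p = 6.626 × 10⁻³⁴ / 2.036 × 10⁻²⁴ = 3.25 × 10⁻¹⁰ m = 325 pm.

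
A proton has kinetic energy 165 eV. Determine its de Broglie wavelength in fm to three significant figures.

KE = 165 eV = 2.643 × 10⁻¹⁷ J.
p = √(2mKE) = √(2 × 1.673 × 10⁻²⁷ × 2.643 × 10⁻¹⁷) = 2.974 × 10⁻²² kg·m/s.
λ = h/p = 6.626 × 10⁻³⁴ / 2.974 × 10⁻²² = 2.23 × 10⁻¹² m = 2230 fm.

λ = 2230 fm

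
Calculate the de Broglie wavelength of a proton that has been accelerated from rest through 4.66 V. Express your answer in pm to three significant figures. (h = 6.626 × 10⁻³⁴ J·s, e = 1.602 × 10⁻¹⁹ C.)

λ = 13.3 pm

KE = eV = 1.602 × 10⁻¹⁹ × 4.660 = 7.465 × 10⁻¹⁹ J.
p = √(2mKE) = √(2 × 1.673 × 10⁻²⁷ × 7.465 × 10⁻¹⁹) = 4.998 × 10⁻²³ kg·m/s.
λ = h/p = 6.626 × 10⁻³⁴ / 4.998 × 10⁻²³ = 1.33 × 10⁻¹¹ m = 13.3 pm.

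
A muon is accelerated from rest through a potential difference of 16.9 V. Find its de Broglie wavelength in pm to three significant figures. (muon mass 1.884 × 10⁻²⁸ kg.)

KE = eV = 1.602 × 10⁻¹⁹ × 16.90 = 2.707 × 10⁻¹⁸ J.
p = √(2mKE) = √(2 × 1.884 × 10⁻²⁸ × 2.707 × 10⁻¹⁸) = 3.194 × 10⁻²³ kg·m/s.
λ = h/p = 6.626 × 10⁻³⁴ / 3.194 × 10⁻²³ = 2.07 × 10⁻¹¹ m = 20.7 pm.

λ = 20.7 pm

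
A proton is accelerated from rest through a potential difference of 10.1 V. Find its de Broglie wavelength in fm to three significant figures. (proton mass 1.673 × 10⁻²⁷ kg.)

KE = eV = 1.602 × 10⁻¹⁹ × 10.10 = 1.618 × 10⁻¹⁸ J.
p = √(2mKE) = √(2 × 1.673 × 10⁻²⁷ × 1.618 × 10⁻¹⁸) = 7.358 × 10⁻²³ kg·m/s.
λ = h/p = 6.626 × 10⁻³⁴ / 7.358 × 10⁻²³ = 9.01 × 10⁻¹² m = 9010 fm.

λ = 9010 fm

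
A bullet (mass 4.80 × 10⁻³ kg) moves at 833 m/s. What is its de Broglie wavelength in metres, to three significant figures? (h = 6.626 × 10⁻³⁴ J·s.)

λ = 1.66 × 10⁻³⁴ m

p = mv = 4.80 × 10⁻³ × 833 = 3.998 kg·m/s.
λ = h/p = 6.626 × 10⁻³⁴ / 3.998 = 1.66 × 10⁻³⁴ m.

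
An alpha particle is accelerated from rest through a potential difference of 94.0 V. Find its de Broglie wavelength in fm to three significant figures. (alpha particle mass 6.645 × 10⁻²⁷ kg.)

λ = 1050 fm

KE = 2eV = 2 × 1.602 × 10⁻¹⁹ × 94.00 = 3.012 × 10⁻¹⁷ J.
p = √(2mKE) = √(2 × 6.645 × 10⁻²⁷ × 3.012 × 10⁻¹⁷) = 6.327 × 10⁻²² kg·m/s.
λ = h/p = 6.626 × 10⁻³⁴ / 6.327 × 10⁻²² = 1.05 × 10⁻¹² m = 1050 fm.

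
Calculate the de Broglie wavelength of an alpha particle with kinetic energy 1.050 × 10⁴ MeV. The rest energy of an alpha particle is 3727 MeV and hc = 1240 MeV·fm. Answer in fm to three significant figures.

λ = 0.0903 fm

Total energy E = KE + m₀c² = 1.050 × 10⁴ + 3727 = 14227 MeV.
(pc)² = E² − (m₀c²)² = (14227)² − (3727)² = 1.885 × 10⁸ MeV², so pc = 1.373 × 10⁴ MeV.
λ = hc/(pc) = 1240 MeV·fm / 1.373 × 10⁴ MeV = 0.0903 fm.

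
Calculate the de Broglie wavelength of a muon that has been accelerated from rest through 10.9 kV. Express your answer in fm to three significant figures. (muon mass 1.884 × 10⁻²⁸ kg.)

KE = eV = 1.602 × 10⁻¹⁹ × 1.090 × 10⁴ = 1.746 × 10⁻¹⁵ J.
p = √(2mKE) = √(2 × 1.884 × 10⁻²⁸ × 1.746 × 10⁻¹⁵) = 8.111 × 10⁻²² kg·m/s.
λ = h/p = 6.626 × 10⁻³⁴ / 8.111 × 10⁻²² = 8.17 × 10⁻¹³ m = 817 fm.

λ = 817 fm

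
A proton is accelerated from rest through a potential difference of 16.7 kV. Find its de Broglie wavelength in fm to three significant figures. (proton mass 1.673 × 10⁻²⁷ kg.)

KE = eV = 1.602 × 10⁻¹⁹ × 1.670 × 10⁴ = 2.675 × 10⁻¹⁵ J.
p = √(2mKE) = √(2 × 1.673 × 10⁻²⁷ × 2.675 × 10⁻¹⁵) = 2.992 × 10⁻²¹ kg·m/s.
λ = h/p = 6.626 × 10⁻³⁴ / 2.992 × 10⁻²¹ = 2.21 × 10⁻¹³ m = 221 fm.

λ = 221 fm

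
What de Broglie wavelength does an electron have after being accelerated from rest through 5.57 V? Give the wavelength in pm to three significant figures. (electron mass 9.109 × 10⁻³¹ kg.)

λ = 520 pm

KE = eV = 1.602 × 10⁻¹⁹ × 5.570 = 8.923 × 10⁻¹⁹ J.
p = √(2mKE) = √(2 × 9.109 × 10⁻³¹ × 8.923 × 10⁻¹⁹) = 1.275 × 10⁻²⁴ kg·m/s.
λ = h/p = 6.626 × 10⁻³⁴ / 1.275 × 10⁻²⁴ = 5.20 × 10⁻¹⁰ m = 520 pm.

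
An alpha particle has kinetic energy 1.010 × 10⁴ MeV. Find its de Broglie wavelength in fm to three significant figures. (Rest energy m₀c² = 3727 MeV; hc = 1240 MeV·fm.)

λ = 0.0931 fm

Total energy E = KE + m₀c² = 1.010 × 10⁴ + 3727 = 13827 MeV.
(pc)² = E² − (m₀c²)² = (13827)² − (3727)² = 1.773 × 10⁸ MeV², so pc = 1.332 × 10⁴ MeV.
λ = hc/(pc) = 1240 MeV·fm / 1.332 × 10⁴ MeV = 0.0931 fm.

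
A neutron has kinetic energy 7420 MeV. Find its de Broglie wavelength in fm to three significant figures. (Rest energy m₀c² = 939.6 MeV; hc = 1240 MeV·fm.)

λ = 0.149 fm

Total energy E = KE + m₀c² = 7420 + 939.6 = 8359.6 MeV.
(pc)² = E² − (m₀c²)² = (8359.6)² − (939.6)² = 6.900 × 10⁷ MeV², so pc = 8307 MeV.
λ = hc/(pc) = 1240 MeV·fm / 8307 MeV = 0.149 fm.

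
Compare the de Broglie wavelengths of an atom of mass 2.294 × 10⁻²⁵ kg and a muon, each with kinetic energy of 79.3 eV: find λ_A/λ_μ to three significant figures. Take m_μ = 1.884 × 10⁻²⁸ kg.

λ_A/λ_μ = 0.0287

At fixed KE, p = √(2mKE) so λ = h/p ∝ 1/√m.
λ_A/λ_μ = √(m_μ/m_A) = √(1.884 × 10⁻²⁸/2.294 × 10⁻²⁵) = √(8.213 × 10⁻⁴) = 0.0287.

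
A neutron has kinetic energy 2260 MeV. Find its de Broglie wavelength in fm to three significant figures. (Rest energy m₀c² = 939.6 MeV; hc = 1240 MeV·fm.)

λ = 0.405 fm

Total energy E = KE + m₀c² = 2260 + 939.6 = 3199.6 MeV.
(pc)² = E² − (m₀c²)² = (3199.6)² − (939.6)² = 9.355 × 10⁶ MeV², so pc = 3059 MeV.
λ = hc/(pc) = 1240 MeV·fm / 3059 MeV = 0.405 fm.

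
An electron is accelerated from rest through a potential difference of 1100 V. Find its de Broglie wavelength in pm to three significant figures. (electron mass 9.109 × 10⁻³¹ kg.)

KE = eV = 1.602 × 10⁻¹⁹ × 1100 = 1.762 × 10⁻¹⁶ J.
p = √(2mKE) = √(2 × 9.109 × 10⁻³¹ × 1.762 × 10⁻¹⁶) = 1.792 × 10⁻²³ kg·m/s.
λ = h/p = 6.626 × 10⁻³⁴ / 1.792 × 10⁻²³ = 3.70 × 10⁻¹¹ m = 37.0 pm.

λ = 37.0 pm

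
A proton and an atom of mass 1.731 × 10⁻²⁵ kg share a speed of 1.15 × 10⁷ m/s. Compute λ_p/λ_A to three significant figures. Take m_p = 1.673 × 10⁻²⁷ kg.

λ_p/λ_A = 103

At fixed v, p = mv so λ = h/(mv) ∝ 1/m.
λ_p/λ_A = m_A/m_p = 1.731 × 10⁻²⁵/1.673 × 10⁻²⁷ = 103.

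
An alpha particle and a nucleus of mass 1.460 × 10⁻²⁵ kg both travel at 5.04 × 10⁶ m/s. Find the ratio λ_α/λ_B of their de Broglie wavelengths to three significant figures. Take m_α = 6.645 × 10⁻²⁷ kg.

At fixed v, p = mv so λ = h/(mv) ∝ 1/m.
λ_α/λ_B = m_B/m_α = 1.460 × 10⁻²⁵/6.645 × 10⁻²⁷ = 22.0.

λ_α/λ_B = 22.0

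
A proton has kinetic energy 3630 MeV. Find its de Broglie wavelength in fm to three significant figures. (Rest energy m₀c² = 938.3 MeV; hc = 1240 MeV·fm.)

λ = 0.277 fm

Total energy E = KE + m₀c² = 3630 + 938.3 = 4568.3 MeV.
(pc)² = E² − (m₀c²)² = (4568.3)² − (938.3)² = 1.999 × 10⁷ MeV², so pc = 4471 MeV.
λ = hc/(pc) = 1240 MeV·fm / 4471 MeV = 0.277 fm.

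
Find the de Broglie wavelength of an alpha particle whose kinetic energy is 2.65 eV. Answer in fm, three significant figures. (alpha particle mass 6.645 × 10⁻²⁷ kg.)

KE = 2.65 eV = 4.245 × 10⁻¹⁹ J.
p = √(2mKE) = √(2 × 6.645 × 10⁻²⁷ × 4.245 × 10⁻¹⁹) = 7.511 × 10⁻²³ kg·m/s.
λ = h/p = 6.626 × 10⁻³⁴ / 7.511 × 10⁻²³ = 8.82 × 10⁻¹² m = 8820 fm.

λ = 8820 fm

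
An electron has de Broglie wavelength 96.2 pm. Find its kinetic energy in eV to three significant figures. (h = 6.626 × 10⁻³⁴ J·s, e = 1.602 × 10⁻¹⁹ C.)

KE = 163 eV

p = h/λ = 6.626 × 10⁻³⁴ / 9.620 × 10⁻¹¹ = 6.888 × 10⁻²⁴ kg·m/s.
KE = p²/(2m) = (6.888 × 10⁻²⁴)² / (2 × 9.109 × 10⁻³¹) = 2.604 × 10⁻¹⁷ J = 163 eV.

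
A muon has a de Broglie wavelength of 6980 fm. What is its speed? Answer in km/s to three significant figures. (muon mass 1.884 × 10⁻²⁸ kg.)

v = 504 km/s

p = h/λ = 6.626 × 10⁻³⁴ / 6.980 × 10⁻¹² = 9.493 × 10⁻²³ kg·m/s.
v = p/m = 9.493 × 10⁻²³ / 1.884 × 10⁻²⁸ = 5.04 × 10⁵ m/s = 504 km/s.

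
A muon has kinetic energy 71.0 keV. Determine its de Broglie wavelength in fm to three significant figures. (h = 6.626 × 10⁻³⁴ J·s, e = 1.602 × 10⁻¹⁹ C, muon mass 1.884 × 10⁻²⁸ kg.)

λ = 320 fm

KE = 71.0 keV = 1.137 × 10⁻¹⁴ J.
p = √(2mKE) = √(2 × 1.884 × 10⁻²⁸ × 1.137 × 10⁻¹⁴) = 2.070 × 10⁻²¹ kg·m/s.
λ = h/p = 6.626 × 10⁻³⁴ / 2.070 × 10⁻²¹ = 3.20 × 10⁻¹³ m = 320 fm.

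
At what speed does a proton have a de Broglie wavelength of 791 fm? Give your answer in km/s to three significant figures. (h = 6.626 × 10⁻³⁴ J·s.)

v = 501 km/s

p = h/λ = 6.626 × 10⁻³⁴ / 7.910 × 10⁻¹³ = 8.377 × 10⁻²² kg·m/s.
v = p/m = 8.377 × 10⁻²² / 1.673 × 10⁻²⁷ = 5.01 × 10⁵ m/s = 501 km/s.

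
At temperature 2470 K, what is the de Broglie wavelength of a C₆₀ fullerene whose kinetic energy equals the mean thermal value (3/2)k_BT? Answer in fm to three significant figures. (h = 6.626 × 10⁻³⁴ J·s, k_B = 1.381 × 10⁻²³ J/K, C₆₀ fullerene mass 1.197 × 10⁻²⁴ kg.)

KE = (3/2)k_BT = 1.5 × 1.381 × 10⁻²³ × 2470 = 5.117 × 10⁻²⁰ J.
p = √(2mKE) = √(2 × 1.197 × 10⁻²⁴ × 5.117 × 10⁻²⁰) = 3.500 × 10⁻²² kg·m/s.
λ = h/p = 1.89 × 10⁻¹² m = 1890 fm.

λ = 1890 fm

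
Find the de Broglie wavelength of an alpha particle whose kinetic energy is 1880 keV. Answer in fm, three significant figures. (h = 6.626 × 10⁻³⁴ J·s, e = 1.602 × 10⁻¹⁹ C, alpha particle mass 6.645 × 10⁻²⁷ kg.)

KE = 1880 keV = 3.012 × 10⁻¹³ J.
p = √(2mKE) = √(2 × 6.645 × 10⁻²⁷ × 3.012 × 10⁻¹³) = 6.327 × 10⁻²⁰ kg·m/s.
λ = h/p = 6.626 × 10⁻³⁴ / 6.327 × 10⁻²⁰ = 1.05 × 10⁻¹⁴ m = 10.5 fm.

λ = 10.5 fm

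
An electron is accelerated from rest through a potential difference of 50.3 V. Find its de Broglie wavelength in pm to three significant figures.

KE = eV = 1.602 × 10⁻¹⁹ × 50.30 = 8.058 × 10⁻¹⁸ J.
p = √(2mKE) = √(2 × 9.109 × 10⁻³¹ × 8.058 × 10⁻¹⁸) = 3.831 × 10⁻²⁴ kg·m/s.
λ = h/p = 6.626 × 10⁻³⁴ / 3.831 × 10⁻²⁴ = 1.73 × 10⁻¹⁰ m = 173 pm.

λ = 173 pm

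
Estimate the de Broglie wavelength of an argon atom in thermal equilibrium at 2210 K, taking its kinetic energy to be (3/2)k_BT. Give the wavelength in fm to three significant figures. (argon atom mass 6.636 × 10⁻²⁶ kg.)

KE = (3/2)k_BT = 1.5 × 1.381 × 10⁻²³ × 2210 = 4.578 × 10⁻²⁰ J.
p = √(2mKE) = √(2 × 6.636 × 10⁻²⁶ × 4.578 × 10⁻²⁰) = 7.795 × 10⁻²³ kg·m/s.
λ = h/p = 8.50 × 10⁻¹² m = 8500 fm.

λ = 8500 fm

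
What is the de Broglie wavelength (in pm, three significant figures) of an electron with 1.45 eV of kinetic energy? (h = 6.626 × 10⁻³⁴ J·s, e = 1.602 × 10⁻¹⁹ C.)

KE = 1.45 eV = 2.323 × 10⁻¹⁹ J.
p = √(2mKE) = √(2 × 9.109 × 10⁻³¹ × 2.323 × 10⁻¹⁹) = 6.505 × 10⁻²⁵ kg·m/s.
λ = h/p = 6.626 × 10⁻³⁴ / 6.505 × 10⁻²⁵ = 1.02 × 10⁻⁹ m = 1020 pm.

λ = 1020 pm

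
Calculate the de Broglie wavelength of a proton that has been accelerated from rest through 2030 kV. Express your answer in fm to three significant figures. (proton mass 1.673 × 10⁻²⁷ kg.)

KE = eV = 1.602 × 10⁻¹⁹ × 2.030 × 10⁶ = 3.252 × 10⁻¹³ J.
p = √(2mKE) = √(2 × 1.673 × 10⁻²⁷ × 3.252 × 10⁻¹³) = 3.299 × 10⁻²⁰ kg·m/s.
λ = h/p = 6.626 × 10⁻³⁴ / 3.299 × 10⁻²⁰ = 2.01 × 10⁻¹⁴ m = 20.1 fm.

λ = 20.1 fm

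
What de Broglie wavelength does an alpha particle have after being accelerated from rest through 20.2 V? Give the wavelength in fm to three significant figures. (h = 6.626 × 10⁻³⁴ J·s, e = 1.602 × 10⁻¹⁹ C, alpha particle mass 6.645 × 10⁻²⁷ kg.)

KE = 2eV = 2 × 1.602 × 10⁻¹⁹ × 20.20 = 6.472 × 10⁻¹⁸ J.
p = √(2mKE) = √(2 × 6.645 × 10⁻²⁷ × 6.472 × 10⁻¹⁸) = 2.933 × 10⁻²² kg·m/s.
λ = h/p = 6.626 × 10⁻³⁴ / 2.933 × 10⁻²² = 2.26 × 10⁻¹² m = 2260 fm.

λ = 2260 fm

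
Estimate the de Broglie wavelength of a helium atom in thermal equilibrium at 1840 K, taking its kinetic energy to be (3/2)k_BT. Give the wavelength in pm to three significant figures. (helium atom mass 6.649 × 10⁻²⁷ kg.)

KE = (3/2)k_BT = 1.5 × 1.381 × 10⁻²³ × 1840 = 3.812 × 10⁻²⁰ J.
p = √(2mKE) = √(2 × 6.649 × 10⁻²⁷ × 3.812 × 10⁻²⁰) = 2.251 × 10⁻²³ kg·m/s.
λ = h/p = 2.94 × 10⁻¹¹ m = 29.4 pm.

λ = 29.4 pm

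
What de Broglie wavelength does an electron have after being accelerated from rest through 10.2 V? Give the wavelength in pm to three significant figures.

KE = eV = 1.602 × 10⁻¹⁹ × 10.20 = 1.634 × 10⁻¹⁸ J.
p = √(2mKE) = √(2 × 9.109 × 10⁻³¹ × 1.634 × 10⁻¹⁸) = 1.725 × 10⁻²⁴ kg·m/s.
λ = h/p = 6.626 × 10⁻³⁴ / 1.725 × 10⁻²⁴ = 3.84 × 10⁻¹⁰ m = 384 pm.

λ = 384 pm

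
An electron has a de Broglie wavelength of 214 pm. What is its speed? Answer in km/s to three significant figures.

v = 3400 km/s

p = h/λ = 6.626 × 10⁻³⁴ / 2.140 × 10⁻¹⁰ = 3.096 × 10⁻²⁴ kg·m/s.
v = p/m = 3.096 × 10⁻²⁴ / 9.109 × 10⁻³¹ = 3.40 × 10⁶ m/s = 3400 km/s.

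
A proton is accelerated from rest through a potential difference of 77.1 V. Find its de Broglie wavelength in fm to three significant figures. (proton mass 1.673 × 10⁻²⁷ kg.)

λ = 3260 fm

KE = eV = 1.602 × 10⁻¹⁹ × 77.10 = 1.235 × 10⁻¹⁷ J.
p = √(2mKE) = √(2 × 1.673 × 10⁻²⁷ × 1.235 × 10⁻¹⁷) = 2.033 × 10⁻²² kg·m/s.
λ = h/p = 6.626 × 10⁻³⁴ / 2.033 × 10⁻²² = 3.26 × 10⁻¹² m = 3260 fm.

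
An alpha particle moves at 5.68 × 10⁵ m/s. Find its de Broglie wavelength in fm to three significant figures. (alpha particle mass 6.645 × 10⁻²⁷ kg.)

p = mv = 6.645 × 10⁻²⁷ × 5.68 × 10⁵ = 3.774 × 10⁻²¹ kg·m/s.
λ = h/p = 6.626 × 10⁻³⁴ / 3.774 × 10⁻²¹ = 1.76 × 10⁻¹³ m = 176 fm.

λ = 176 fm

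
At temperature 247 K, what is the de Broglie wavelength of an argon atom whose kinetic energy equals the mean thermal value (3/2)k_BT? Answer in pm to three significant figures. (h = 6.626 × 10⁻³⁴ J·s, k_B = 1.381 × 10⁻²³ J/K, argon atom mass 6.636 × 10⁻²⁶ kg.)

KE = (3/2)k_BT = 1.5 × 1.381 × 10⁻²³ × 247 = 5.117 × 10⁻²¹ J.
p = √(2mKE) = √(2 × 6.636 × 10⁻²⁶ × 5.117 × 10⁻²¹) = 2.606 × 10⁻²³ kg·m/s.
λ = h/p = 2.54 × 10⁻¹¹ m = 25.4 pm.

λ = 25.4 pm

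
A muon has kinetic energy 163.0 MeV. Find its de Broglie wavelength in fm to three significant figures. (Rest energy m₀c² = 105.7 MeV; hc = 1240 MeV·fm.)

Total energy E = KE + m₀c² = 163.0 + 105.7 = 268.7 MeV.
(pc)² = E² − (m₀c²)² = (268.7)² − (105.7)² = 6.103 × 10⁴ MeV², so pc = 247.0 MeV.
λ = hc/(pc) = 1240 MeV·fm / 247.0 MeV = 5.02 fm.

λ = 5.02 fm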